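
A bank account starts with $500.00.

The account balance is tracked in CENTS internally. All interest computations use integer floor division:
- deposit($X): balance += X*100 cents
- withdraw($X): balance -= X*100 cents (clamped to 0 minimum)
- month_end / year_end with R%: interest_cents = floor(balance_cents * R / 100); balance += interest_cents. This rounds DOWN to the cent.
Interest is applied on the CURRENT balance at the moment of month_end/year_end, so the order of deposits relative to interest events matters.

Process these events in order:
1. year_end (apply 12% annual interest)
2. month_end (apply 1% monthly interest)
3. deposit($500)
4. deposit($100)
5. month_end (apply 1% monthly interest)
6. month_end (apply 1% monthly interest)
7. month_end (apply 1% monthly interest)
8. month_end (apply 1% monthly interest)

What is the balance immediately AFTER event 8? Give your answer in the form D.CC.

After 1 (year_end (apply 12% annual interest)): balance=$560.00 total_interest=$60.00
After 2 (month_end (apply 1% monthly interest)): balance=$565.60 total_interest=$65.60
After 3 (deposit($500)): balance=$1065.60 total_interest=$65.60
After 4 (deposit($100)): balance=$1165.60 total_interest=$65.60
After 5 (month_end (apply 1% monthly interest)): balance=$1177.25 total_interest=$77.25
After 6 (month_end (apply 1% monthly interest)): balance=$1189.02 total_interest=$89.02
After 7 (month_end (apply 1% monthly interest)): balance=$1200.91 total_interest=$100.91
After 8 (month_end (apply 1% monthly interest)): balance=$1212.91 total_interest=$112.91

Answer: 1212.91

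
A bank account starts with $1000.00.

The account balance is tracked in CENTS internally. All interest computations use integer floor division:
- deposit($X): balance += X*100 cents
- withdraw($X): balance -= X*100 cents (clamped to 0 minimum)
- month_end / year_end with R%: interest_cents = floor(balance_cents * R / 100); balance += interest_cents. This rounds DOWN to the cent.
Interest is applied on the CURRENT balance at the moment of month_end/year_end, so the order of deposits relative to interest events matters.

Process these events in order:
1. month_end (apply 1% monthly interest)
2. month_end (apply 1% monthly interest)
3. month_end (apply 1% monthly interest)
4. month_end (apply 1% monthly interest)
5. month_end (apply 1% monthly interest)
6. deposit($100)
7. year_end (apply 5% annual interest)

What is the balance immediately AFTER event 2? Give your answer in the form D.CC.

After 1 (month_end (apply 1% monthly interest)): balance=$1010.00 total_interest=$10.00
After 2 (month_end (apply 1% monthly interest)): balance=$1020.10 total_interest=$20.10

Answer: 1020.10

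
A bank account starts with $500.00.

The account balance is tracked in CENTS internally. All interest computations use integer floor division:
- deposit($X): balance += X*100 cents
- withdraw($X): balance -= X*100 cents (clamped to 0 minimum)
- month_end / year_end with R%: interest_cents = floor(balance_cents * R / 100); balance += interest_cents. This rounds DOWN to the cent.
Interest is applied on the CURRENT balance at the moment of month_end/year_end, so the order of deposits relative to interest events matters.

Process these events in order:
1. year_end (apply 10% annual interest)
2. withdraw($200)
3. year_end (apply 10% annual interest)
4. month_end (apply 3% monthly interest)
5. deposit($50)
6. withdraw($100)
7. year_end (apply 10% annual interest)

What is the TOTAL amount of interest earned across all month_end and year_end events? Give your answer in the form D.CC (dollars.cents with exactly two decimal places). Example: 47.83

Answer: 131.20

Derivation:
After 1 (year_end (apply 10% annual interest)): balance=$550.00 total_interest=$50.00
After 2 (withdraw($200)): balance=$350.00 total_interest=$50.00
After 3 (year_end (apply 10% annual interest)): balance=$385.00 total_interest=$85.00
After 4 (month_end (apply 3% monthly interest)): balance=$396.55 total_interest=$96.55
After 5 (deposit($50)): balance=$446.55 total_interest=$96.55
After 6 (withdraw($100)): balance=$346.55 total_interest=$96.55
After 7 (year_end (apply 10% annual interest)): balance=$381.20 total_interest=$131.20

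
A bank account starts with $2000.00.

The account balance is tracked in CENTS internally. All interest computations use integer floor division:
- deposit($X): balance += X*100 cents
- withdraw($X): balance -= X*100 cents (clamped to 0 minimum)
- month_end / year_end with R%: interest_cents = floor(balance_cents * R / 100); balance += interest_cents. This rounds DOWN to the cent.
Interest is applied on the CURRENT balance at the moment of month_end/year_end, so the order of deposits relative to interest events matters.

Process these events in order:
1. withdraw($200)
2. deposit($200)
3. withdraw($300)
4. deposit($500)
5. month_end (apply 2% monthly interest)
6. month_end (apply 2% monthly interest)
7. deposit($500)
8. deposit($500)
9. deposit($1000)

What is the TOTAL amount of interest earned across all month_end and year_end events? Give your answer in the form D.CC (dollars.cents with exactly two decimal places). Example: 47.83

Answer: 88.88

Derivation:
After 1 (withdraw($200)): balance=$1800.00 total_interest=$0.00
After 2 (deposit($200)): balance=$2000.00 total_interest=$0.00
After 3 (withdraw($300)): balance=$1700.00 total_interest=$0.00
After 4 (deposit($500)): balance=$2200.00 total_interest=$0.00
After 5 (month_end (apply 2% monthly interest)): balance=$2244.00 total_interest=$44.00
After 6 (month_end (apply 2% monthly interest)): balance=$2288.88 total_interest=$88.88
After 7 (deposit($500)): balance=$2788.88 total_interest=$88.88
After 8 (deposit($500)): balance=$3288.88 total_interest=$88.88
After 9 (deposit($1000)): balance=$4288.88 total_interest=$88.88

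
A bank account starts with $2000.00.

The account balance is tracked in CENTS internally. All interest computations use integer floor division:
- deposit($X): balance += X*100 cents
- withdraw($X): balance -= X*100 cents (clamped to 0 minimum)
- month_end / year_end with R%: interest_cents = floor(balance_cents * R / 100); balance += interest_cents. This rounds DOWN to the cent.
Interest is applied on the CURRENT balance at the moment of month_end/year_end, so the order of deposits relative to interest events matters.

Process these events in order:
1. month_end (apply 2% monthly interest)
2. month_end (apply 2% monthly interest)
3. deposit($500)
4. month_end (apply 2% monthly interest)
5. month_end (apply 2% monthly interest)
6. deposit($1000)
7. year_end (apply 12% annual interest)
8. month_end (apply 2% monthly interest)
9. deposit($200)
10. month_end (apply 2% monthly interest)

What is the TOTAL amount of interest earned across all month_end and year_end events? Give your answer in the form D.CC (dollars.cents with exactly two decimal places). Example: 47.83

After 1 (month_end (apply 2% monthly interest)): balance=$2040.00 total_interest=$40.00
After 2 (month_end (apply 2% monthly interest)): balance=$2080.80 total_interest=$80.80
After 3 (deposit($500)): balance=$2580.80 total_interest=$80.80
After 4 (month_end (apply 2% monthly interest)): balance=$2632.41 total_interest=$132.41
After 5 (month_end (apply 2% monthly interest)): balance=$2685.05 total_interest=$185.05
After 6 (deposit($1000)): balance=$3685.05 total_interest=$185.05
After 7 (year_end (apply 12% annual interest)): balance=$4127.25 total_interest=$627.25
After 8 (month_end (apply 2% monthly interest)): balance=$4209.79 total_interest=$709.79
After 9 (deposit($200)): balance=$4409.79 total_interest=$709.79
After 10 (month_end (apply 2% monthly interest)): balance=$4497.98 total_interest=$797.98

Answer: 797.98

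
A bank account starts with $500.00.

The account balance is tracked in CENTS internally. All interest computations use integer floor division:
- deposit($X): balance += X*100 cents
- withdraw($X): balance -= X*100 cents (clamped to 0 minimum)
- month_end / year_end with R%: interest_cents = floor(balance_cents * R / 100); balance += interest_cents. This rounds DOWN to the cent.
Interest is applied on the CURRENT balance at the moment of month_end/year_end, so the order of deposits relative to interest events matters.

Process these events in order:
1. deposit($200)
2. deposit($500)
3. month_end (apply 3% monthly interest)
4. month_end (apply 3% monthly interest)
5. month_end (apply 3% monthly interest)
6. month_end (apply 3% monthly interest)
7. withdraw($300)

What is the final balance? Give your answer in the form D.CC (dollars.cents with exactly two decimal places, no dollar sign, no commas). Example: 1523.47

After 1 (deposit($200)): balance=$700.00 total_interest=$0.00
After 2 (deposit($500)): balance=$1200.00 total_interest=$0.00
After 3 (month_end (apply 3% monthly interest)): balance=$1236.00 total_interest=$36.00
After 4 (month_end (apply 3% monthly interest)): balance=$1273.08 total_interest=$73.08
After 5 (month_end (apply 3% monthly interest)): balance=$1311.27 total_interest=$111.27
After 6 (month_end (apply 3% monthly interest)): balance=$1350.60 total_interest=$150.60
After 7 (withdraw($300)): balance=$1050.60 total_interest=$150.60

Answer: 1050.60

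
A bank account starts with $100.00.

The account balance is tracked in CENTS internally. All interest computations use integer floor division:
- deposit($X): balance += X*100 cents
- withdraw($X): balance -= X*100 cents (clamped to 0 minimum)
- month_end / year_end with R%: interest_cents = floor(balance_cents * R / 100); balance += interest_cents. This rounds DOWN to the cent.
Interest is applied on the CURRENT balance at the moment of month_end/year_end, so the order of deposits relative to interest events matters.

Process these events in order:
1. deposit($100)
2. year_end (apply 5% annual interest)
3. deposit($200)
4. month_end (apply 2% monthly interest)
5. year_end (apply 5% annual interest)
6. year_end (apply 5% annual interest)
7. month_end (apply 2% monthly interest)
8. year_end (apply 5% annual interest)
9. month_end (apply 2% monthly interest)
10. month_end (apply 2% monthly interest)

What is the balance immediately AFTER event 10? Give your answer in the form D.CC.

After 1 (deposit($100)): balance=$200.00 total_interest=$0.00
After 2 (year_end (apply 5% annual interest)): balance=$210.00 total_interest=$10.00
After 3 (deposit($200)): balance=$410.00 total_interest=$10.00
After 4 (month_end (apply 2% monthly interest)): balance=$418.20 total_interest=$18.20
After 5 (year_end (apply 5% annual interest)): balance=$439.11 total_interest=$39.11
After 6 (year_end (apply 5% annual interest)): balance=$461.06 total_interest=$61.06
After 7 (month_end (apply 2% monthly interest)): balance=$470.28 total_interest=$70.28
After 8 (year_end (apply 5% annual interest)): balance=$493.79 total_interest=$93.79
After 9 (month_end (apply 2% monthly interest)): balance=$503.66 total_interest=$103.66
After 10 (month_end (apply 2% monthly interest)): balance=$513.73 total_interest=$113.73

Answer: 513.73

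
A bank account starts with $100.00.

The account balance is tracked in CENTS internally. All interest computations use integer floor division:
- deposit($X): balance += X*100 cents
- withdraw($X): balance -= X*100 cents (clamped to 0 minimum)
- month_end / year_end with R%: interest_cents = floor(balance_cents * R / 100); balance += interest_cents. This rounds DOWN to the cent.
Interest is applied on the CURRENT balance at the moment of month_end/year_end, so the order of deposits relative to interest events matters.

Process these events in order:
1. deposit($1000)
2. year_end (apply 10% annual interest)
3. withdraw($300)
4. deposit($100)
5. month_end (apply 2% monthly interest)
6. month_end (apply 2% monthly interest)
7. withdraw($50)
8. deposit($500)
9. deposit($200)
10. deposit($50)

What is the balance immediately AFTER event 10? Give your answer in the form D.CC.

After 1 (deposit($1000)): balance=$1100.00 total_interest=$0.00
After 2 (year_end (apply 10% annual interest)): balance=$1210.00 total_interest=$110.00
After 3 (withdraw($300)): balance=$910.00 total_interest=$110.00
After 4 (deposit($100)): balance=$1010.00 total_interest=$110.00
After 5 (month_end (apply 2% monthly interest)): balance=$1030.20 total_interest=$130.20
After 6 (month_end (apply 2% monthly interest)): balance=$1050.80 total_interest=$150.80
After 7 (withdraw($50)): balance=$1000.80 total_interest=$150.80
After 8 (deposit($500)): balance=$1500.80 total_interest=$150.80
After 9 (deposit($200)): balance=$1700.80 total_interest=$150.80
After 10 (deposit($50)): balance=$1750.80 total_interest=$150.80

Answer: 1750.80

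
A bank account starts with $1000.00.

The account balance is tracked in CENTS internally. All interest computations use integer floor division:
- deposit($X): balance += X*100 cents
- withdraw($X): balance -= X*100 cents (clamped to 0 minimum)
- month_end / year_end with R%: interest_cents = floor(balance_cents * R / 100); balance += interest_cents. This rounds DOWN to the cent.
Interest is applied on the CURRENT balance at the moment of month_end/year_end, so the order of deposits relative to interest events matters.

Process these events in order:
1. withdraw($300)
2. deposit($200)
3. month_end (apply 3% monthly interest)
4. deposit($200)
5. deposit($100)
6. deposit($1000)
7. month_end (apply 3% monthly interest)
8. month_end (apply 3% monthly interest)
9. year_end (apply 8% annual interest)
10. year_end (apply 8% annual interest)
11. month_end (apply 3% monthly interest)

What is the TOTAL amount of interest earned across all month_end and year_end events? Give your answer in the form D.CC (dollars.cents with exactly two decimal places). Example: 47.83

After 1 (withdraw($300)): balance=$700.00 total_interest=$0.00
After 2 (deposit($200)): balance=$900.00 total_interest=$0.00
After 3 (month_end (apply 3% monthly interest)): balance=$927.00 total_interest=$27.00
After 4 (deposit($200)): balance=$1127.00 total_interest=$27.00
After 5 (deposit($100)): balance=$1227.00 total_interest=$27.00
After 6 (deposit($1000)): balance=$2227.00 total_interest=$27.00
After 7 (month_end (apply 3% monthly interest)): balance=$2293.81 total_interest=$93.81
After 8 (month_end (apply 3% monthly interest)): balance=$2362.62 total_interest=$162.62
After 9 (year_end (apply 8% annual interest)): balance=$2551.62 total_interest=$351.62
After 10 (year_end (apply 8% annual interest)): balance=$2755.74 total_interest=$555.74
After 11 (month_end (apply 3% monthly interest)): balance=$2838.41 total_interest=$638.41

Answer: 638.41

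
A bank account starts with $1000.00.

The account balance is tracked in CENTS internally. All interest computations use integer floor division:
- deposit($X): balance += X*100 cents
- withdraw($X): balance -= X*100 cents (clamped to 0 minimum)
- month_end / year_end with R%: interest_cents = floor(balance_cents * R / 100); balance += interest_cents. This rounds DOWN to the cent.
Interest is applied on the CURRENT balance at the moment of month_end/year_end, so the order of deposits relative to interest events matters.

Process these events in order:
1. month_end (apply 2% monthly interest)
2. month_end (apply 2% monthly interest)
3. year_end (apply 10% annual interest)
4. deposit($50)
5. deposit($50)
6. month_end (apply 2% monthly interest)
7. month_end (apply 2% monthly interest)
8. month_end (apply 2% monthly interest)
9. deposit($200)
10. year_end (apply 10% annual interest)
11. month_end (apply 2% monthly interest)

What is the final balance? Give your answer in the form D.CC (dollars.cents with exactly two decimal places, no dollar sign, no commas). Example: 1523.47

Answer: 1706.09

Derivation:
After 1 (month_end (apply 2% monthly interest)): balance=$1020.00 total_interest=$20.00
After 2 (month_end (apply 2% monthly interest)): balance=$1040.40 total_interest=$40.40
After 3 (year_end (apply 10% annual interest)): balance=$1144.44 total_interest=$144.44
After 4 (deposit($50)): balance=$1194.44 total_interest=$144.44
After 5 (deposit($50)): balance=$1244.44 total_interest=$144.44
After 6 (month_end (apply 2% monthly interest)): balance=$1269.32 total_interest=$169.32
After 7 (month_end (apply 2% monthly interest)): balance=$1294.70 total_interest=$194.70
After 8 (month_end (apply 2% monthly interest)): balance=$1320.59 total_interest=$220.59
After 9 (deposit($200)): balance=$1520.59 total_interest=$220.59
After 10 (year_end (apply 10% annual interest)): balance=$1672.64 total_interest=$372.64
After 11 (month_end (apply 2% monthly interest)): balance=$1706.09 total_interest=$406.09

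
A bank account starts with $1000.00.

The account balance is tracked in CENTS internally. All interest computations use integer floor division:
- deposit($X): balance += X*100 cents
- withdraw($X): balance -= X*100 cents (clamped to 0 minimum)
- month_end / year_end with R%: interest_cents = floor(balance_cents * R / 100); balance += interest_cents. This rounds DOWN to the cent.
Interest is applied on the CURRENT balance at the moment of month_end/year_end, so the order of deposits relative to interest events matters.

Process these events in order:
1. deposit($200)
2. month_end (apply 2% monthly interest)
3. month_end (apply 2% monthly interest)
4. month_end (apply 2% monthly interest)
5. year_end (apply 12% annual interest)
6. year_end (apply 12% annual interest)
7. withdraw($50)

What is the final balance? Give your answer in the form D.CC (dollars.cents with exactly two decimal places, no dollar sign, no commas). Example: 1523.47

Answer: 1547.40

Derivation:
After 1 (deposit($200)): balance=$1200.00 total_interest=$0.00
After 2 (month_end (apply 2% monthly interest)): balance=$1224.00 total_interest=$24.00
After 3 (month_end (apply 2% monthly interest)): balance=$1248.48 total_interest=$48.48
After 4 (month_end (apply 2% monthly interest)): balance=$1273.44 total_interest=$73.44
After 5 (year_end (apply 12% annual interest)): balance=$1426.25 total_interest=$226.25
After 6 (year_end (apply 12% annual interest)): balance=$1597.40 total_interest=$397.40
After 7 (withdraw($50)): balance=$1547.40 total_interest=$397.40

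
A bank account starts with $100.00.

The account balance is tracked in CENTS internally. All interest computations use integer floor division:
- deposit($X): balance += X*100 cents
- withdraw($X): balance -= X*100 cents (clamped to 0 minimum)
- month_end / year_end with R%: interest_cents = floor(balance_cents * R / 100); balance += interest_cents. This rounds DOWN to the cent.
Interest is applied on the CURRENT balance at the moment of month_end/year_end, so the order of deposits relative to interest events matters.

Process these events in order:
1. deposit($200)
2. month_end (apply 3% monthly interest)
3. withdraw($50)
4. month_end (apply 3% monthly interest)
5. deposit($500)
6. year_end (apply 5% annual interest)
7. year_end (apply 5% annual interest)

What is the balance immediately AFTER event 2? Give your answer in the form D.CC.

After 1 (deposit($200)): balance=$300.00 total_interest=$0.00
After 2 (month_end (apply 3% monthly interest)): balance=$309.00 total_interest=$9.00

Answer: 309.00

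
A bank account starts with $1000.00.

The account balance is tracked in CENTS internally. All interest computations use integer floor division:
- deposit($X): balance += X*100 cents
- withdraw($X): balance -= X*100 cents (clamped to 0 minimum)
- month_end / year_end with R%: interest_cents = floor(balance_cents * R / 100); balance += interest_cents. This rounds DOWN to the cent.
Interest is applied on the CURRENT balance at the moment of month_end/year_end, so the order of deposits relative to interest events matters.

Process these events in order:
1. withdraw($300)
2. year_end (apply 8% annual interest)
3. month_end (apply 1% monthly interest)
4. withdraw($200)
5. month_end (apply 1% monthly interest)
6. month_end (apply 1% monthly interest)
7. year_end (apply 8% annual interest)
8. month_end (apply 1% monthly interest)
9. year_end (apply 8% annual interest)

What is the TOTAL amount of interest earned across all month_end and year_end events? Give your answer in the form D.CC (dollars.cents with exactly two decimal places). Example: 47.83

Answer: 177.23

Derivation:
After 1 (withdraw($300)): balance=$700.00 total_interest=$0.00
After 2 (year_end (apply 8% annual interest)): balance=$756.00 total_interest=$56.00
After 3 (month_end (apply 1% monthly interest)): balance=$763.56 total_interest=$63.56
After 4 (withdraw($200)): balance=$563.56 total_interest=$63.56
After 5 (month_end (apply 1% monthly interest)): balance=$569.19 total_interest=$69.19
After 6 (month_end (apply 1% monthly interest)): balance=$574.88 total_interest=$74.88
After 7 (year_end (apply 8% annual interest)): balance=$620.87 total_interest=$120.87
After 8 (month_end (apply 1% monthly interest)): balance=$627.07 total_interest=$127.07
After 9 (year_end (apply 8% annual interest)): balance=$677.23 total_interest=$177.23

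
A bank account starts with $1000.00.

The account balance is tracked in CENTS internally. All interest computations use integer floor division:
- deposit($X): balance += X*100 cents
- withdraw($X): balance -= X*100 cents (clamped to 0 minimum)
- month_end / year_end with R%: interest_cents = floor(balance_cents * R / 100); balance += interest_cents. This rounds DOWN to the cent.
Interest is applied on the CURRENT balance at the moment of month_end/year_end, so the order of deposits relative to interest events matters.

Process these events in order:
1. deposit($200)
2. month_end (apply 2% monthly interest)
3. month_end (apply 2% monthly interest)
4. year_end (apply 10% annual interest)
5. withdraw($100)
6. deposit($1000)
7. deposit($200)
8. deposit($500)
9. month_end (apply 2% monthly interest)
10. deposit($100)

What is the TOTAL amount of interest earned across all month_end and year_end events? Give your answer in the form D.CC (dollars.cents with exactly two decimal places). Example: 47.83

After 1 (deposit($200)): balance=$1200.00 total_interest=$0.00
After 2 (month_end (apply 2% monthly interest)): balance=$1224.00 total_interest=$24.00
After 3 (month_end (apply 2% monthly interest)): balance=$1248.48 total_interest=$48.48
After 4 (year_end (apply 10% annual interest)): balance=$1373.32 total_interest=$173.32
After 5 (withdraw($100)): balance=$1273.32 total_interest=$173.32
After 6 (deposit($1000)): balance=$2273.32 total_interest=$173.32
After 7 (deposit($200)): balance=$2473.32 total_interest=$173.32
After 8 (deposit($500)): balance=$2973.32 total_interest=$173.32
After 9 (month_end (apply 2% monthly interest)): balance=$3032.78 total_interest=$232.78
After 10 (deposit($100)): balance=$3132.78 total_interest=$232.78

Answer: 232.78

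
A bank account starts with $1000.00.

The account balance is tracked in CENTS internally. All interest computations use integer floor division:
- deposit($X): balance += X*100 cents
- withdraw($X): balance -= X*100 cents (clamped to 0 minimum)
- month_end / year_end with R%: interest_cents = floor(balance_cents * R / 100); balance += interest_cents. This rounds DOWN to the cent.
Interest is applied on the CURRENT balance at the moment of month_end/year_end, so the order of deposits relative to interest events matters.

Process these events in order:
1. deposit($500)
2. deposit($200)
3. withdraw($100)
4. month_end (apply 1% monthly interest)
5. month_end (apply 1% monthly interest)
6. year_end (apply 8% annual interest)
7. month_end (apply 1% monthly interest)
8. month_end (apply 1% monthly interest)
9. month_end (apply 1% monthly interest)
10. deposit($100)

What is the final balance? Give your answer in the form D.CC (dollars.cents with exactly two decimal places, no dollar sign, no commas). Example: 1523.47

After 1 (deposit($500)): balance=$1500.00 total_interest=$0.00
After 2 (deposit($200)): balance=$1700.00 total_interest=$0.00
After 3 (withdraw($100)): balance=$1600.00 total_interest=$0.00
After 4 (month_end (apply 1% monthly interest)): balance=$1616.00 total_interest=$16.00
After 5 (month_end (apply 1% monthly interest)): balance=$1632.16 total_interest=$32.16
After 6 (year_end (apply 8% annual interest)): balance=$1762.73 total_interest=$162.73
After 7 (month_end (apply 1% monthly interest)): balance=$1780.35 total_interest=$180.35
After 8 (month_end (apply 1% monthly interest)): balance=$1798.15 total_interest=$198.15
After 9 (month_end (apply 1% monthly interest)): balance=$1816.13 total_interest=$216.13
After 10 (deposit($100)): balance=$1916.13 total_interest=$216.13

Answer: 1916.13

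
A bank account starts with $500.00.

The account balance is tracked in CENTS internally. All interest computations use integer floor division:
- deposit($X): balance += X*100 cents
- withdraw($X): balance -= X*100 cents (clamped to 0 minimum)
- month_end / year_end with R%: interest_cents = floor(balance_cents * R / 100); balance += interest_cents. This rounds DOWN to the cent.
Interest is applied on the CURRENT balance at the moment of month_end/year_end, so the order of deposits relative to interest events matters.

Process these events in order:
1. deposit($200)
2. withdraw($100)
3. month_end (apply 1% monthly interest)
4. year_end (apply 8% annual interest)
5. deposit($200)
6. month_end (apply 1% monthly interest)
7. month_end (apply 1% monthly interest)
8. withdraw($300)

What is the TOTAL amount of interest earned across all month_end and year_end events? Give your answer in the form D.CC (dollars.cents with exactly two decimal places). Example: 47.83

Answer: 71.65

Derivation:
After 1 (deposit($200)): balance=$700.00 total_interest=$0.00
After 2 (withdraw($100)): balance=$600.00 total_interest=$0.00
After 3 (month_end (apply 1% monthly interest)): balance=$606.00 total_interest=$6.00
After 4 (year_end (apply 8% annual interest)): balance=$654.48 total_interest=$54.48
After 5 (deposit($200)): balance=$854.48 total_interest=$54.48
After 6 (month_end (apply 1% monthly interest)): balance=$863.02 total_interest=$63.02
After 7 (month_end (apply 1% monthly interest)): balance=$871.65 total_interest=$71.65
After 8 (withdraw($300)): balance=$571.65 total_interest=$71.65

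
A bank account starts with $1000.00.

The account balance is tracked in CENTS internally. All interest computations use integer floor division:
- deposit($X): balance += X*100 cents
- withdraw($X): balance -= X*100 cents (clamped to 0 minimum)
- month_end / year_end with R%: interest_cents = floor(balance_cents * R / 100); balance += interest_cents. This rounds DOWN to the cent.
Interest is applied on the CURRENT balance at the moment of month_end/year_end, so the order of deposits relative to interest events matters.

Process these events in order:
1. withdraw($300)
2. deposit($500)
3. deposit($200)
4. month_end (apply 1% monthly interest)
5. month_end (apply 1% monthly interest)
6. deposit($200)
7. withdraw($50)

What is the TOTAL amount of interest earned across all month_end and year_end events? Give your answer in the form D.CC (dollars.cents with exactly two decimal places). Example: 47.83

Answer: 28.14

Derivation:
After 1 (withdraw($300)): balance=$700.00 total_interest=$0.00
After 2 (deposit($500)): balance=$1200.00 total_interest=$0.00
After 3 (deposit($200)): balance=$1400.00 total_interest=$0.00
After 4 (month_end (apply 1% monthly interest)): balance=$1414.00 total_interest=$14.00
After 5 (month_end (apply 1% monthly interest)): balance=$1428.14 total_interest=$28.14
After 6 (deposit($200)): balance=$1628.14 total_interest=$28.14
After 7 (withdraw($50)): balance=$1578.14 total_interest=$28.14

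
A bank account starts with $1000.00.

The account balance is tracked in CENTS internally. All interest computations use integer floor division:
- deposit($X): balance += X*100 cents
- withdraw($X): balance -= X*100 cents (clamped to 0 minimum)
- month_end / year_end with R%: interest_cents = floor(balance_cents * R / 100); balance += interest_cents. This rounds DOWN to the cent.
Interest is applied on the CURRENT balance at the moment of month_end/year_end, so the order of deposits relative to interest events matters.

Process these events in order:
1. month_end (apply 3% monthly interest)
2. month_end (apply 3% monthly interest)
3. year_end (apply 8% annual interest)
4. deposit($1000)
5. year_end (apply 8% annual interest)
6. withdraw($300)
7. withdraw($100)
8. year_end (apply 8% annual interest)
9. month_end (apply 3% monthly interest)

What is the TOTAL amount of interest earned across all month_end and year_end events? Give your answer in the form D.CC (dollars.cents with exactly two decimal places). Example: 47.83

After 1 (month_end (apply 3% monthly interest)): balance=$1030.00 total_interest=$30.00
After 2 (month_end (apply 3% monthly interest)): balance=$1060.90 total_interest=$60.90
After 3 (year_end (apply 8% annual interest)): balance=$1145.77 total_interest=$145.77
After 4 (deposit($1000)): balance=$2145.77 total_interest=$145.77
After 5 (year_end (apply 8% annual interest)): balance=$2317.43 total_interest=$317.43
After 6 (withdraw($300)): balance=$2017.43 total_interest=$317.43
After 7 (withdraw($100)): balance=$1917.43 total_interest=$317.43
After 8 (year_end (apply 8% annual interest)): balance=$2070.82 total_interest=$470.82
After 9 (month_end (apply 3% monthly interest)): balance=$2132.94 total_interest=$532.94

Answer: 532.94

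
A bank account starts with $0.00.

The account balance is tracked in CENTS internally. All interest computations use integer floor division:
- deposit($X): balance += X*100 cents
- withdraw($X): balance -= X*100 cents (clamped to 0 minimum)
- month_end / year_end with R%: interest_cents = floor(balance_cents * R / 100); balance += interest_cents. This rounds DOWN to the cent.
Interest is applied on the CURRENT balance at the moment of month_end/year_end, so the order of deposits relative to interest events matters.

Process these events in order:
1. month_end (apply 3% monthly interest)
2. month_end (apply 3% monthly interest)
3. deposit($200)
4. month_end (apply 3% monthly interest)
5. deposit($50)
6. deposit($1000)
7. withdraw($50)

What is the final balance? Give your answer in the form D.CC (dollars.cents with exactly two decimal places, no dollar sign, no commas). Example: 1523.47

After 1 (month_end (apply 3% monthly interest)): balance=$0.00 total_interest=$0.00
After 2 (month_end (apply 3% monthly interest)): balance=$0.00 total_interest=$0.00
After 3 (deposit($200)): balance=$200.00 total_interest=$0.00
After 4 (month_end (apply 3% monthly interest)): balance=$206.00 total_interest=$6.00
After 5 (deposit($50)): balance=$256.00 total_interest=$6.00
After 6 (deposit($1000)): balance=$1256.00 total_interest=$6.00
After 7 (withdraw($50)): balance=$1206.00 total_interest=$6.00

Answer: 1206.00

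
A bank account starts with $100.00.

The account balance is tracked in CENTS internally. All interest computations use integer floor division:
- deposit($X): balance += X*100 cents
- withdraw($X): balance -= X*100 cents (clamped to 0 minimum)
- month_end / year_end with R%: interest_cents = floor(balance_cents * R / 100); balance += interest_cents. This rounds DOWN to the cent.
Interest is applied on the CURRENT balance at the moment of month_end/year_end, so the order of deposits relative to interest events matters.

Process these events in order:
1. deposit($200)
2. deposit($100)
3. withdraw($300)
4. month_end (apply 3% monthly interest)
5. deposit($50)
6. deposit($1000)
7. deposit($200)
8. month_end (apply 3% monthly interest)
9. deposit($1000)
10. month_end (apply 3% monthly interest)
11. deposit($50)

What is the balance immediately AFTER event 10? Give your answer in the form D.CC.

Answer: 2465.39

Derivation:
After 1 (deposit($200)): balance=$300.00 total_interest=$0.00
After 2 (deposit($100)): balance=$400.00 total_interest=$0.00
After 3 (withdraw($300)): balance=$100.00 total_interest=$0.00
After 4 (month_end (apply 3% monthly interest)): balance=$103.00 total_interest=$3.00
After 5 (deposit($50)): balance=$153.00 total_interest=$3.00
After 6 (deposit($1000)): balance=$1153.00 total_interest=$3.00
After 7 (deposit($200)): balance=$1353.00 total_interest=$3.00
After 8 (month_end (apply 3% monthly interest)): balance=$1393.59 total_interest=$43.59
After 9 (deposit($1000)): balance=$2393.59 total_interest=$43.59
After 10 (month_end (apply 3% monthly interest)): balance=$2465.39 total_interest=$115.39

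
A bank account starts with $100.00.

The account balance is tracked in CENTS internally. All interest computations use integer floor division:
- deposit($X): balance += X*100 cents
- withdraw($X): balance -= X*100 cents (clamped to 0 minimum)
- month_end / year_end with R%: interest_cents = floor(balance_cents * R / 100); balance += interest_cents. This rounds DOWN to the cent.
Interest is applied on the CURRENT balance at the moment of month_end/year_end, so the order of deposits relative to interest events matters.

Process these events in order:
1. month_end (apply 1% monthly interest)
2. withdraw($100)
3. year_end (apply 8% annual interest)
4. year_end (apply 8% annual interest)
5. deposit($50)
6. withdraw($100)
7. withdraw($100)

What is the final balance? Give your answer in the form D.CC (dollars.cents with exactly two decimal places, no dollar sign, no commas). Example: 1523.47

Answer: 0.00

Derivation:
After 1 (month_end (apply 1% monthly interest)): balance=$101.00 total_interest=$1.00
After 2 (withdraw($100)): balance=$1.00 total_interest=$1.00
After 3 (year_end (apply 8% annual interest)): balance=$1.08 total_interest=$1.08
After 4 (year_end (apply 8% annual interest)): balance=$1.16 total_interest=$1.16
After 5 (deposit($50)): balance=$51.16 total_interest=$1.16
After 6 (withdraw($100)): balance=$0.00 total_interest=$1.16
After 7 (withdraw($100)): balance=$0.00 total_interest=$1.16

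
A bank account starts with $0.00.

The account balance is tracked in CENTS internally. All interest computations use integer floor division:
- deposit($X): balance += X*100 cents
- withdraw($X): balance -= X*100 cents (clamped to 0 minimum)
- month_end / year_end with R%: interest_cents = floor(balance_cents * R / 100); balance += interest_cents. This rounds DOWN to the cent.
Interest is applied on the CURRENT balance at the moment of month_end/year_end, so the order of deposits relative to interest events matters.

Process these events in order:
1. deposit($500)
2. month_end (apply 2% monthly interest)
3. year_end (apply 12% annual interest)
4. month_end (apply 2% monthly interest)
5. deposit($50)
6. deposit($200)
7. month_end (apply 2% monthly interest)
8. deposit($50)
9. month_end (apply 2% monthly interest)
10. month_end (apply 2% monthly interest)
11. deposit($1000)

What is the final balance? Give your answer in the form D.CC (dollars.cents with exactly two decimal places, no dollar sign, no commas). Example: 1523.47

After 1 (deposit($500)): balance=$500.00 total_interest=$0.00
After 2 (month_end (apply 2% monthly interest)): balance=$510.00 total_interest=$10.00
After 3 (year_end (apply 12% annual interest)): balance=$571.20 total_interest=$71.20
After 4 (month_end (apply 2% monthly interest)): balance=$582.62 total_interest=$82.62
After 5 (deposit($50)): balance=$632.62 total_interest=$82.62
After 6 (deposit($200)): balance=$832.62 total_interest=$82.62
After 7 (month_end (apply 2% monthly interest)): balance=$849.27 total_interest=$99.27
After 8 (deposit($50)): balance=$899.27 total_interest=$99.27
After 9 (month_end (apply 2% monthly interest)): balance=$917.25 total_interest=$117.25
After 10 (month_end (apply 2% monthly interest)): balance=$935.59 total_interest=$135.59
After 11 (deposit($1000)): balance=$1935.59 total_interest=$135.59

Answer: 1935.59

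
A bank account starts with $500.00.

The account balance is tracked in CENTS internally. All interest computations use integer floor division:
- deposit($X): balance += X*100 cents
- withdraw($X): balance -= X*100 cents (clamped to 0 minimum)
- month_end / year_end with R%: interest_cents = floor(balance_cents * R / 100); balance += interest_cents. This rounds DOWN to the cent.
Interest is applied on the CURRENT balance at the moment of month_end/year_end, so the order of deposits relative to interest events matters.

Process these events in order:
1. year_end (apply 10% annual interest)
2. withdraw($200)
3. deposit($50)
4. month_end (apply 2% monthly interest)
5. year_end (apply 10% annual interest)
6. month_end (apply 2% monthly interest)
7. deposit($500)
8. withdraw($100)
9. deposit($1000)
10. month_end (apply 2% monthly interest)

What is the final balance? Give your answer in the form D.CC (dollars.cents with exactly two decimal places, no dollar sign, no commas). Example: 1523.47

After 1 (year_end (apply 10% annual interest)): balance=$550.00 total_interest=$50.00
After 2 (withdraw($200)): balance=$350.00 total_interest=$50.00
After 3 (deposit($50)): balance=$400.00 total_interest=$50.00
After 4 (month_end (apply 2% monthly interest)): balance=$408.00 total_interest=$58.00
After 5 (year_end (apply 10% annual interest)): balance=$448.80 total_interest=$98.80
After 6 (month_end (apply 2% monthly interest)): balance=$457.77 total_interest=$107.77
After 7 (deposit($500)): balance=$957.77 total_interest=$107.77
After 8 (withdraw($100)): balance=$857.77 total_interest=$107.77
After 9 (deposit($1000)): balance=$1857.77 total_interest=$107.77
After 10 (month_end (apply 2% monthly interest)): balance=$1894.92 total_interest=$144.92

Answer: 1894.92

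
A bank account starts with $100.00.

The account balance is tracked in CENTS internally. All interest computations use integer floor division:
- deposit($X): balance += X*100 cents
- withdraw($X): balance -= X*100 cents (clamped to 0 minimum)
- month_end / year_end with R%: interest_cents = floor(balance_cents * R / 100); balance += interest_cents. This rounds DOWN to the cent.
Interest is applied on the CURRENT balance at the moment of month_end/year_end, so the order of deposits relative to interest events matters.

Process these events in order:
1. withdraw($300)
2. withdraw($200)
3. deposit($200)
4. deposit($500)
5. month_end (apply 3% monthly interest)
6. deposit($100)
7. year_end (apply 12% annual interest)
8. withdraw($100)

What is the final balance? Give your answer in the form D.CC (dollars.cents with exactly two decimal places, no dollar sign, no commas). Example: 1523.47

After 1 (withdraw($300)): balance=$0.00 total_interest=$0.00
After 2 (withdraw($200)): balance=$0.00 total_interest=$0.00
After 3 (deposit($200)): balance=$200.00 total_interest=$0.00
After 4 (deposit($500)): balance=$700.00 total_interest=$0.00
After 5 (month_end (apply 3% monthly interest)): balance=$721.00 total_interest=$21.00
After 6 (deposit($100)): balance=$821.00 total_interest=$21.00
After 7 (year_end (apply 12% annual interest)): balance=$919.52 total_interest=$119.52
After 8 (withdraw($100)): balance=$819.52 total_interest=$119.52

Answer: 819.52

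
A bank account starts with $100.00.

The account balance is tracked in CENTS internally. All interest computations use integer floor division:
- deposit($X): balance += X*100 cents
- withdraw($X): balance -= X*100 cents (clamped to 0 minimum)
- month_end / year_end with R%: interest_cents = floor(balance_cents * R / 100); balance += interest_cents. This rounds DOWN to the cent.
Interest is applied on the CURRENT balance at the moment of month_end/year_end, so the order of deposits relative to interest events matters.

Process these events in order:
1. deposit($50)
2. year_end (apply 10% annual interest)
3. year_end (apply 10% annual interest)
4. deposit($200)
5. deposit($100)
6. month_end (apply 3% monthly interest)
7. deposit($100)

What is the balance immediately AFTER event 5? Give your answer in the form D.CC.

After 1 (deposit($50)): balance=$150.00 total_interest=$0.00
After 2 (year_end (apply 10% annual interest)): balance=$165.00 total_interest=$15.00
After 3 (year_end (apply 10% annual interest)): balance=$181.50 total_interest=$31.50
After 4 (deposit($200)): balance=$381.50 total_interest=$31.50
After 5 (deposit($100)): balance=$481.50 total_interest=$31.50

Answer: 481.50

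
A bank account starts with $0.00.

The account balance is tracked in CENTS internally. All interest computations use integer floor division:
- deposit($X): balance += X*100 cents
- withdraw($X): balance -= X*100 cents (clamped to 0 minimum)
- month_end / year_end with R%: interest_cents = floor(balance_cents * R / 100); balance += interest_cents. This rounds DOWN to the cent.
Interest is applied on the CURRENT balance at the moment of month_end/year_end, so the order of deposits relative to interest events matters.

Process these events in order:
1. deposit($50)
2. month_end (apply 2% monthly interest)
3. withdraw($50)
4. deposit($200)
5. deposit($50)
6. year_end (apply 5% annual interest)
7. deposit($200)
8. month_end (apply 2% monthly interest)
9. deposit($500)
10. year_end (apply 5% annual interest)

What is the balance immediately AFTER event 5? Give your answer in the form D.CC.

Answer: 251.00

Derivation:
After 1 (deposit($50)): balance=$50.00 total_interest=$0.00
After 2 (month_end (apply 2% monthly interest)): balance=$51.00 total_interest=$1.00
After 3 (withdraw($50)): balance=$1.00 total_interest=$1.00
After 4 (deposit($200)): balance=$201.00 total_interest=$1.00
After 5 (deposit($50)): balance=$251.00 total_interest=$1.00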